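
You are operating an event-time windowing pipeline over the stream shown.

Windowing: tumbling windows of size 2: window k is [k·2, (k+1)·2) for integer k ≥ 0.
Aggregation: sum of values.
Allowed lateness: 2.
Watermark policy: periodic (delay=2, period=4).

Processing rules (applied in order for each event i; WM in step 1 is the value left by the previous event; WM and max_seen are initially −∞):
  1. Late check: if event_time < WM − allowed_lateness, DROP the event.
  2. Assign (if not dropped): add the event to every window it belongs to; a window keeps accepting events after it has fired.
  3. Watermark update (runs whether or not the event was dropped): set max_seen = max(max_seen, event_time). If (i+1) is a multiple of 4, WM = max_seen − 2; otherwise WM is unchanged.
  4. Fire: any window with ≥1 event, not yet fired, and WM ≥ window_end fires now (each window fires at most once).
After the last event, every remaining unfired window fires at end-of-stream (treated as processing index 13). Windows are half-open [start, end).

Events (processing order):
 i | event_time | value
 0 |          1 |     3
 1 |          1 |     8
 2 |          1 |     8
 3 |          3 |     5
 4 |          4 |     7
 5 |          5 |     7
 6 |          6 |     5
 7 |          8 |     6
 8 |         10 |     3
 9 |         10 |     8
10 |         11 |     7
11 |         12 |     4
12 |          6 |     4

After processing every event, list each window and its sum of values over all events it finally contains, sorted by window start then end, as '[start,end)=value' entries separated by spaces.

[0,2)=19 [2,4)=5 [4,6)=14 [6,8)=5 [8,10)=6 [10,12)=18 [12,14)=4

i=0 t=1 v=3: → [0,2); WM=−∞
i=1 t=1 v=8: → [0,2); WM=−∞
i=2 t=1 v=8: → [0,2); WM=−∞
i=3 t=3 v=5: → [2,4); WM=1
i=4 t=4 v=7: → [4,6); WM=1
i=5 t=5 v=7: → [4,6); WM=1
i=6 t=6 v=5: → [6,8); WM=1
i=7 t=8 v=6: → [8,10); WM=6; [0,2) fires=19 [2,4) fires=5 [4,6) fires=14
i=8 t=10 v=3: → [10,12); WM=6
i=9 t=10 v=8: → [10,12); WM=6
i=10 t=11 v=7: → [10,12); WM=6
i=11 t=12 v=4: → [12,14); WM=10; [6,8) fires=5 [8,10) fires=6
i=12 t=6 v=4: DROP (t<10-2); WM=10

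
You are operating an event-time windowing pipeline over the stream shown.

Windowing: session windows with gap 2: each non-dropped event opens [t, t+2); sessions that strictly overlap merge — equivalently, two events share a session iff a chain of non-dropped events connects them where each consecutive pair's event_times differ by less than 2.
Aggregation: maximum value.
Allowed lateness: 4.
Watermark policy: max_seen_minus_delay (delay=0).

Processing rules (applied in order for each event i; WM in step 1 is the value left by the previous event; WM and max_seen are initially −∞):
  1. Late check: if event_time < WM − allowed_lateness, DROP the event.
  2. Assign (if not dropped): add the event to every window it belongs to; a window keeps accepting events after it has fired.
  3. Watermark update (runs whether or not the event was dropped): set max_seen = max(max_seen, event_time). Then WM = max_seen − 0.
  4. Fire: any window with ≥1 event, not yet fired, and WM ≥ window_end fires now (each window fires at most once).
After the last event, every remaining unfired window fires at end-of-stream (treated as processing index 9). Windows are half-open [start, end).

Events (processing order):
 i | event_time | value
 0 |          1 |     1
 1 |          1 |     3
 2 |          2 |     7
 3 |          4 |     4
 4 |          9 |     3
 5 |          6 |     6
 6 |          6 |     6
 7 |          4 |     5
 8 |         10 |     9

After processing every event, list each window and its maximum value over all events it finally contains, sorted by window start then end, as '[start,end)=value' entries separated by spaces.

[1,4)=7 [4,6)=4 [6,8)=6 [9,12)=9

i=0 t=1 v=1: → [1,3); WM=1
i=1 t=1 v=3: → [1,3); WM=1
i=2 t=2 v=7: → [1,4); WM=2
i=3 t=4 v=4: → [4,6); WM=4
i=4 t=9 v=3: → [9,11); WM=9
i=5 t=6 v=6: → [6,8); WM=9
i=6 t=6 v=6: → [6,8); WM=9
i=7 t=4 v=5: DROP (t<9-4); WM=9
i=8 t=10 v=9: → [9,12); WM=10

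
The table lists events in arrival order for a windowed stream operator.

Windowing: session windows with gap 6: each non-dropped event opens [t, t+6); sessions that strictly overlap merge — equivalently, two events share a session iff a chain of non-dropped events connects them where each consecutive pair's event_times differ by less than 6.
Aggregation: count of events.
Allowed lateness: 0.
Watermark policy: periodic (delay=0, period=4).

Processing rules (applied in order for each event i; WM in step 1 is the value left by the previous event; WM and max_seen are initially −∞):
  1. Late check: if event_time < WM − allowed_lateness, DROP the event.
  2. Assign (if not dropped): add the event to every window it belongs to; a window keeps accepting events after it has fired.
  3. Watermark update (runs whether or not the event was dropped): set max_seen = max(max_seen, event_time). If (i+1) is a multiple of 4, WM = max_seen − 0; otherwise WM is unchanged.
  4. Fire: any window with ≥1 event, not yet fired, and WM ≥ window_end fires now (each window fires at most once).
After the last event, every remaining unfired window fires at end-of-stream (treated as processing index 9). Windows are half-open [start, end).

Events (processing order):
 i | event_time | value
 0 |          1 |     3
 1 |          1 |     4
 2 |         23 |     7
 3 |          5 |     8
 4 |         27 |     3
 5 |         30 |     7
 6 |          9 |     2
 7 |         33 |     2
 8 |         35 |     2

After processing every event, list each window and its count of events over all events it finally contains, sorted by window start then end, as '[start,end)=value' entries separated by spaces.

i=0 t=1 v=3: → [1,7); WM=−∞
i=1 t=1 v=4: → [1,7); WM=−∞
i=2 t=23 v=7: → [23,29); WM=−∞
i=3 t=5 v=8: → [1,11); WM=23
i=4 t=27 v=3: → [23,33); WM=23
i=5 t=30 v=7: → [23,36); WM=23
i=6 t=9 v=2: DROP (t<23-0); WM=23
i=7 t=33 v=2: → [23,39); WM=33
i=8 t=35 v=2: → [23,41); WM=33

[1,11)=3 [23,41)=5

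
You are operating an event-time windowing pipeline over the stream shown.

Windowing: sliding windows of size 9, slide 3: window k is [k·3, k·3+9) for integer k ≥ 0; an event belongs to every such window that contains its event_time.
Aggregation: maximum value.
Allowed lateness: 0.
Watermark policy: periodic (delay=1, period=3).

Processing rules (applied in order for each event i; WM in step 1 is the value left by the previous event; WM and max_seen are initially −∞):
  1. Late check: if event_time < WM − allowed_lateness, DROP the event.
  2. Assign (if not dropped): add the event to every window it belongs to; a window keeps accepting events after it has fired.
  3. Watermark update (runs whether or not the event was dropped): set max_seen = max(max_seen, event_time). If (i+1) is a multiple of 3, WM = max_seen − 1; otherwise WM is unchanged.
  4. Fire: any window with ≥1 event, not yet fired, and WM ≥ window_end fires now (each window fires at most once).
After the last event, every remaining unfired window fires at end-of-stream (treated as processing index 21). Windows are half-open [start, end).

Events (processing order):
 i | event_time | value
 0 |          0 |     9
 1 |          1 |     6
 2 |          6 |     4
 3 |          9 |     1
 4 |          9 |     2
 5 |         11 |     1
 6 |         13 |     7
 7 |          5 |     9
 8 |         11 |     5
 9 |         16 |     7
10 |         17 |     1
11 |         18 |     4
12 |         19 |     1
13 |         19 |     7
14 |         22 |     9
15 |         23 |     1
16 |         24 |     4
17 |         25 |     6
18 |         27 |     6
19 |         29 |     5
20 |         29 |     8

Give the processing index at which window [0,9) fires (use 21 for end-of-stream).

i=0 t=0 v=9: → [0,9); WM=−∞
i=1 t=1 v=6: → [0,9); WM=−∞
i=2 t=6 v=4: → [6,15),[3,12),[0,9); WM=5
i=3 t=9 v=1: → [9,18),[6,15),[3,12); WM=5
i=4 t=9 v=2: → [9,18),[6,15),[3,12); WM=5
i=5 t=11 v=1: → [9,18),[6,15),[3,12); WM=10; [0,9) fires=9
i=6 t=13 v=7: → [12,21),[9,18),[6,15); WM=10
i=7 t=5 v=9: DROP (t<10-0); WM=10
i=8 t=11 v=5: → [9,18),[6,15),[3,12); WM=12; [3,12) fires=5
i=9 t=16 v=7: → [15,24),[12,21),[9,18); WM=12
i=10 t=17 v=1: → [15,24),[12,21),[9,18); WM=12
i=11 t=18 v=4: → [18,27),[15,24),[12,21); WM=17; [6,15) fires=7
i=12 t=19 v=1: → [18,27),[15,24),[12,21); WM=17
i=13 t=19 v=7: → [18,27),[15,24),[12,21); WM=17
i=14 t=22 v=9: → [21,30),[18,27),[15,24); WM=21; [9,18) fires=7 [12,21) fires=7
i=15 t=23 v=1: → [21,30),[18,27),[15,24); WM=21
i=16 t=24 v=4: → [24,33),[21,30),[18,27); WM=21
i=17 t=25 v=6: → [24,33),[21,30),[18,27); WM=24; [15,24) fires=9
i=18 t=27 v=6: → [27,36),[24,33),[21,30); WM=24
i=19 t=29 v=5: → [27,36),[24,33),[21,30); WM=24
i=20 t=29 v=8: → [27,36),[24,33),[21,30); WM=28; [18,27) fires=9

5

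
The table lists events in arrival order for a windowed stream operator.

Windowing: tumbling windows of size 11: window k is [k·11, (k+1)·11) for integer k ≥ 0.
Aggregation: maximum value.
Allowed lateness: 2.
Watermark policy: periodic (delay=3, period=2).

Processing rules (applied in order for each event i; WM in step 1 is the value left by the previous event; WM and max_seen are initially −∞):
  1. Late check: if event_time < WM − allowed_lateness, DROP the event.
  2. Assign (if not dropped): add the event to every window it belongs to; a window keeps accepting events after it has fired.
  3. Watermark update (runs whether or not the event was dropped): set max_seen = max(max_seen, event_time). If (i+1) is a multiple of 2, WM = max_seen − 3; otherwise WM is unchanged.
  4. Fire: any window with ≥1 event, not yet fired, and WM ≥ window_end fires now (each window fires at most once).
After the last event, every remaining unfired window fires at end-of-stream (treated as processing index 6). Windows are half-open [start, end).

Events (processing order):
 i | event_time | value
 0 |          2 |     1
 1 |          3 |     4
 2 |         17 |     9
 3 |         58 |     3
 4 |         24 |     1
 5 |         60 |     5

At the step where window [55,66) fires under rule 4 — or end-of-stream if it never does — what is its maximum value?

i=0 t=2 v=1: → [0,11); WM=−∞
i=1 t=3 v=4: → [0,11); WM=0
i=2 t=17 v=9: → [11,22); WM=0
i=3 t=58 v=3: → [55,66); WM=55; [0,11) fires=4 [11,22) fires=9
i=4 t=24 v=1: DROP (t<55-2); WM=55
i=5 t=60 v=5: → [55,66); WM=57

5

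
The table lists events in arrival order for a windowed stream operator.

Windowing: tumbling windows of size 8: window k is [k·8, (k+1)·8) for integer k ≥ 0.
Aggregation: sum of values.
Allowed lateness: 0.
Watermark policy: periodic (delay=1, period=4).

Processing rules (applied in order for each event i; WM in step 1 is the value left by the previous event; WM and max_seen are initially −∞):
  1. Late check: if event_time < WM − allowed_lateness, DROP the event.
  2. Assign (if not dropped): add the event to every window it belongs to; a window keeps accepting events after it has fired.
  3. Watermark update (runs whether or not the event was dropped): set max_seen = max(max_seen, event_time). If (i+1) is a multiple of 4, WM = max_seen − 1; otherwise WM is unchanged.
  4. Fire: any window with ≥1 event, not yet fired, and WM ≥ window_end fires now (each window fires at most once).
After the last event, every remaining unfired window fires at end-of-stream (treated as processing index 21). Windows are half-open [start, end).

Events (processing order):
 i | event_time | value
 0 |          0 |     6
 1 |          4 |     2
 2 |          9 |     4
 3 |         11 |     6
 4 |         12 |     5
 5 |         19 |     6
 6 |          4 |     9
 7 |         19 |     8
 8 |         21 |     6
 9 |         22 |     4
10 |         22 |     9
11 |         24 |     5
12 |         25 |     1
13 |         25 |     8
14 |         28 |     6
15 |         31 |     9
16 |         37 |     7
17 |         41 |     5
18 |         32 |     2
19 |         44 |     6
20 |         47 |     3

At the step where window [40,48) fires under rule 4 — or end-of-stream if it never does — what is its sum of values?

i=0 t=0 v=6: → [0,8); WM=−∞
i=1 t=4 v=2: → [0,8); WM=−∞
i=2 t=9 v=4: → [8,16); WM=−∞
i=3 t=11 v=6: → [8,16); WM=10; [0,8) fires=8
i=4 t=12 v=5: → [8,16); WM=10
i=5 t=19 v=6: → [16,24); WM=10
i=6 t=4 v=9: DROP (t<10-0); WM=10
i=7 t=19 v=8: → [16,24); WM=18; [8,16) fires=15
i=8 t=21 v=6: → [16,24); WM=18
i=9 t=22 v=4: → [16,24); WM=18
i=10 t=22 v=9: → [16,24); WM=18
i=11 t=24 v=5: → [24,32); WM=23
i=12 t=25 v=1: → [24,32); WM=23
i=13 t=25 v=8: → [24,32); WM=23
i=14 t=28 v=6: → [24,32); WM=23
i=15 t=31 v=9: → [24,32); WM=30; [16,24) fires=33
i=16 t=37 v=7: → [32,40); WM=30
i=17 t=41 v=5: → [40,48); WM=30
i=18 t=32 v=2: → [32,40); WM=30
i=19 t=44 v=6: → [40,48); WM=43; [24,32) fires=29 [32,40) fires=9
i=20 t=47 v=3: → [40,48); WM=43

14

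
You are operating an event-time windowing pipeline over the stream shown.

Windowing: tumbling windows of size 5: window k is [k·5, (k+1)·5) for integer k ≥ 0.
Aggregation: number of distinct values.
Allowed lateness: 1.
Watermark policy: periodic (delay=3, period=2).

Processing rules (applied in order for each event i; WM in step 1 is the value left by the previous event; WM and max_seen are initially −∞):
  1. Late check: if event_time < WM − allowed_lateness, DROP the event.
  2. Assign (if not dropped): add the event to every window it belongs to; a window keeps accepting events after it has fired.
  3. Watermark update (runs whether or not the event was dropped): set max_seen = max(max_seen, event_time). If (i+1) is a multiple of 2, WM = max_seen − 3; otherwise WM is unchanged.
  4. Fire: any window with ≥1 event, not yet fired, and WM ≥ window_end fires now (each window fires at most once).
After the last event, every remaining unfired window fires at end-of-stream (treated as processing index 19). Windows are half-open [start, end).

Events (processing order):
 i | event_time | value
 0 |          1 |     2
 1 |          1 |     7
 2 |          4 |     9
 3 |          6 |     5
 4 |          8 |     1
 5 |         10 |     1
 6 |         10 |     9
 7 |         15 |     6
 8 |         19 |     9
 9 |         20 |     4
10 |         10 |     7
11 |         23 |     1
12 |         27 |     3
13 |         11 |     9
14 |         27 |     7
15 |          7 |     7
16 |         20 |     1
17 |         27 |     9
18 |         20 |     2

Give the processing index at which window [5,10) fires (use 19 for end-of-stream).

i=0 t=1 v=2: → [0,5); WM=−∞
i=1 t=1 v=7: → [0,5); WM=-2
i=2 t=4 v=9: → [0,5); WM=-2
i=3 t=6 v=5: → [5,10); WM=3
i=4 t=8 v=1: → [5,10); WM=3
i=5 t=10 v=1: → [10,15); WM=7; [0,5) fires=3
i=6 t=10 v=9: → [10,15); WM=7
i=7 t=15 v=6: → [15,20); WM=12; [5,10) fires=2
i=8 t=19 v=9: → [15,20); WM=12
i=9 t=20 v=4: → [20,25); WM=17; [10,15) fires=2
i=10 t=10 v=7: DROP (t<17-1); WM=17
i=11 t=23 v=1: → [20,25); WM=20; [15,20) fires=2
i=12 t=27 v=3: → [25,30); WM=20
i=13 t=11 v=9: DROP (t<20-1); WM=24
i=14 t=27 v=7: → [25,30); WM=24
i=15 t=7 v=7: DROP (t<24-1); WM=24
i=16 t=20 v=1: DROP (t<24-1); WM=24
i=17 t=27 v=9: → [25,30); WM=24
i=18 t=20 v=2: DROP (t<24-1); WM=24

7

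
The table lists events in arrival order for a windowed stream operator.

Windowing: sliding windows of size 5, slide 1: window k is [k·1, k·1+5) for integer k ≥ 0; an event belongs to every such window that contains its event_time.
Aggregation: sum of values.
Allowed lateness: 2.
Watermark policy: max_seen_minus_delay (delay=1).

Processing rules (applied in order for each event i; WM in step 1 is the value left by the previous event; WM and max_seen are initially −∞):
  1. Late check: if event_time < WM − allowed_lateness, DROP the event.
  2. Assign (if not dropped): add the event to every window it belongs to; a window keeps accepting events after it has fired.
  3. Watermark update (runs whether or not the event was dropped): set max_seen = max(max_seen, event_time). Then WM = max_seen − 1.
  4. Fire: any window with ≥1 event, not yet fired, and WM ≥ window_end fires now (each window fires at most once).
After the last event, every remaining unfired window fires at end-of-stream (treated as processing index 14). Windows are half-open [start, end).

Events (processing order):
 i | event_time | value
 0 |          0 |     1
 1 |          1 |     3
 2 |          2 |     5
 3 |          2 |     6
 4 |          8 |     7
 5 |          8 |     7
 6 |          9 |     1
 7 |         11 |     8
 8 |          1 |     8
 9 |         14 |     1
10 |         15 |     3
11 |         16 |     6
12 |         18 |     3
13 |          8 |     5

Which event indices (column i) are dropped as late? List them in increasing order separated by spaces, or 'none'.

8 13

i=0 t=0 v=1: → [0,5); WM=-1
i=1 t=1 v=3: → [1,6),[0,5); WM=0
i=2 t=2 v=5: → [2,7),[1,6),[0,5); WM=1
i=3 t=2 v=6: → [2,7),[1,6),[0,5); WM=1
i=4 t=8 v=7: → [8,13),[7,12),[6,11),[5,10),[4,9); WM=7; [0,5) fires=15 [1,6) fires=14 [2,7) fires=11
i=5 t=8 v=7: → [8,13),[7,12),[6,11),[5,10),[4,9); WM=7
i=6 t=9 v=1: → [9,14),[8,13),[7,12),[6,11),[5,10); WM=8
i=7 t=11 v=8: → [11,16),[10,15),[9,14),[8,13),[7,12); WM=10; [4,9) fires=14 [5,10) fires=15
i=8 t=1 v=8: DROP (t<10-2); WM=10
i=9 t=14 v=1: → [14,19),[13,18),[12,17),[11,16),[10,15); WM=13; [6,11) fires=15 [7,12) fires=23 [8,13) fires=23
i=10 t=15 v=3: → [15,20),[14,19),[13,18),[12,17),[11,16); WM=14; [9,14) fires=9
i=11 t=16 v=6: → [16,21),[15,20),[14,19),[13,18),[12,17); WM=15; [10,15) fires=9
i=12 t=18 v=3: → [18,23),[17,22),[16,21),[15,20),[14,19); WM=17; [11,16) fires=12 [12,17) fires=10
i=13 t=8 v=5: DROP (t<17-2); WM=17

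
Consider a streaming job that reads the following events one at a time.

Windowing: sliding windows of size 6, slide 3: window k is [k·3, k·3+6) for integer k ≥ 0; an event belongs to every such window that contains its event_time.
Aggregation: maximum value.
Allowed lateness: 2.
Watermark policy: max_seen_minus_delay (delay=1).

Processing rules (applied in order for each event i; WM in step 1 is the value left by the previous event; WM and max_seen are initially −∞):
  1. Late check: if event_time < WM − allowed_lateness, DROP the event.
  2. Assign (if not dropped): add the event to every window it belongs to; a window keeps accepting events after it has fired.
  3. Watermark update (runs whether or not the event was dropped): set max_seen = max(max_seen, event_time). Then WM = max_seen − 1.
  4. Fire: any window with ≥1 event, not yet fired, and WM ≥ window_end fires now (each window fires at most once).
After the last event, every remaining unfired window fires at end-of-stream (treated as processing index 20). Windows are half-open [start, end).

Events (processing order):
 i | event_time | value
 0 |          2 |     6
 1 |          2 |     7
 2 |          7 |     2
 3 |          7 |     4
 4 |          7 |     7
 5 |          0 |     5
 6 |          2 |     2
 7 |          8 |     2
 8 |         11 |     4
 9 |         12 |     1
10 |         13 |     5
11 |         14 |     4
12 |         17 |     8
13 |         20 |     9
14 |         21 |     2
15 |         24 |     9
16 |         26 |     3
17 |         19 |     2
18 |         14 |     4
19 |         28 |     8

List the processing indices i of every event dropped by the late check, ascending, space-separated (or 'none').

5 6 17 18

i=0 t=2 v=6: → [0,6); WM=1
i=1 t=2 v=7: → [0,6); WM=1
i=2 t=7 v=2: → [6,12),[3,9); WM=6; [0,6) fires=7
i=3 t=7 v=4: → [6,12),[3,9); WM=6
i=4 t=7 v=7: → [6,12),[3,9); WM=6
i=5 t=0 v=5: DROP (t<6-2); WM=6
i=6 t=2 v=2: DROP (t<6-2); WM=6
i=7 t=8 v=2: → [6,12),[3,9); WM=7
i=8 t=11 v=4: → [9,15),[6,12); WM=10; [3,9) fires=7
i=9 t=12 v=1: → [12,18),[9,15); WM=11
i=10 t=13 v=5: → [12,18),[9,15); WM=12; [6,12) fires=7
i=11 t=14 v=4: → [12,18),[9,15); WM=13
i=12 t=17 v=8: → [15,21),[12,18); WM=16; [9,15) fires=5
i=13 t=20 v=9: → [18,24),[15,21); WM=19; [12,18) fires=8
i=14 t=21 v=2: → [21,27),[18,24); WM=20
i=15 t=24 v=9: → [24,30),[21,27); WM=23; [15,21) fires=9
i=16 t=26 v=3: → [24,30),[21,27); WM=25; [18,24) fires=9
i=17 t=19 v=2: DROP (t<25-2); WM=25
i=18 t=14 v=4: DROP (t<25-2); WM=25
i=19 t=28 v=8: → [27,33),[24,30); WM=27; [21,27) fires=9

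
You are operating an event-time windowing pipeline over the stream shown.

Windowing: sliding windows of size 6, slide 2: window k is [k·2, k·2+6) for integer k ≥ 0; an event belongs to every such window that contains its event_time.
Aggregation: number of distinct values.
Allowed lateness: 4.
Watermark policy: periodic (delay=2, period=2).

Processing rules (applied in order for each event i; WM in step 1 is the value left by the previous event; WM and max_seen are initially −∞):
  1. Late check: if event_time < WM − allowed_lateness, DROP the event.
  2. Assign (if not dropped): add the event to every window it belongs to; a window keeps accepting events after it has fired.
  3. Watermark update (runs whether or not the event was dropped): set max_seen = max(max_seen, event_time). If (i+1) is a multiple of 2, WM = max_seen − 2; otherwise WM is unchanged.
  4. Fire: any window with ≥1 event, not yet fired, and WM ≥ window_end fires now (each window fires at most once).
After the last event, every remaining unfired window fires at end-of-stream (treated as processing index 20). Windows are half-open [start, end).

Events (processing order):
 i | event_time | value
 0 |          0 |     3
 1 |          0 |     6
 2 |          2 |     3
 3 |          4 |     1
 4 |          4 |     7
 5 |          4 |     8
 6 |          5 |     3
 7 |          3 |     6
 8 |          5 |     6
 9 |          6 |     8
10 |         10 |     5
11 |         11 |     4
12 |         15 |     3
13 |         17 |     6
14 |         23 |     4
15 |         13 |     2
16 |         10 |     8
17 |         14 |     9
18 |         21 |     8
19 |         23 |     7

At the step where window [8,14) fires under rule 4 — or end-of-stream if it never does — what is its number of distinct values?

2

i=0 t=0 v=3: → [0,6); WM=−∞
i=1 t=0 v=6: → [0,6); WM=-2
i=2 t=2 v=3: → [2,8),[0,6); WM=-2
i=3 t=4 v=1: → [4,10),[2,8),[0,6); WM=2
i=4 t=4 v=7: → [4,10),[2,8),[0,6); WM=2
i=5 t=4 v=8: → [4,10),[2,8),[0,6); WM=2
i=6 t=5 v=3: → [4,10),[2,8),[0,6); WM=2
i=7 t=3 v=6: → [2,8),[0,6); WM=3
i=8 t=5 v=6: → [4,10),[2,8),[0,6); WM=3
i=9 t=6 v=8: → [6,12),[4,10),[2,8); WM=4
i=10 t=10 v=5: → [10,16),[8,14),[6,12); WM=4
i=11 t=11 v=4: → [10,16),[8,14),[6,12); WM=9; [0,6) fires=5 [2,8) fires=5
i=12 t=15 v=3: → [14,20),[12,18),[10,16); WM=9
i=13 t=17 v=6: → [16,22),[14,20),[12,18); WM=15; [4,10) fires=5 [6,12) fires=3 [8,14) fires=2
i=14 t=23 v=4: → [22,28),[20,26),[18,24); WM=15
i=15 t=13 v=2: → [12,18),[10,16),[8,14); WM=21; [10,16) fires=4 [12,18) fires=3 [14,20) fires=2
i=16 t=10 v=8: DROP (t<21-4); WM=21
i=17 t=14 v=9: DROP (t<21-4); WM=21
i=18 t=21 v=8: → [20,26),[18,24),[16,22); WM=21
i=19 t=23 v=7: → [22,28),[20,26),[18,24); WM=21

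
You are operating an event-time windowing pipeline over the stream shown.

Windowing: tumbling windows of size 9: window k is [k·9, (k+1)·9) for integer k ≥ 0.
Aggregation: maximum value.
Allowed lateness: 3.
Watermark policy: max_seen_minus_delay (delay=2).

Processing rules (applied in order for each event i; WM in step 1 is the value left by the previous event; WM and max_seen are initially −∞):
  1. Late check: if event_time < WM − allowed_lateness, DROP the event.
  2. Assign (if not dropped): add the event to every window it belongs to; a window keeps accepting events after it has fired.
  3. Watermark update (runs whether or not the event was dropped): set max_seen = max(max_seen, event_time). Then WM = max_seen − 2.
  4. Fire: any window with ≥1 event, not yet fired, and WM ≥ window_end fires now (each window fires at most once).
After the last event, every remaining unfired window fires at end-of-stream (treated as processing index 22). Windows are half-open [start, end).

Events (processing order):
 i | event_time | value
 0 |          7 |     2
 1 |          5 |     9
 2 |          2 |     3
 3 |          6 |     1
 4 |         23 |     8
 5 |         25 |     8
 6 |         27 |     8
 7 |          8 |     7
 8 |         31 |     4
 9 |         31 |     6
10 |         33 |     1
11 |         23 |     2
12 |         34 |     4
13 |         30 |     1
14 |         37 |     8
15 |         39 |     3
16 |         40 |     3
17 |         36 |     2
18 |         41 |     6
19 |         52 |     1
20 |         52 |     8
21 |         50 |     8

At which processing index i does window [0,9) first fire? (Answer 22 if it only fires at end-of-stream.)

4

i=0 t=7 v=2: → [0,9); WM=5
i=1 t=5 v=9: → [0,9); WM=5
i=2 t=2 v=3: → [0,9); WM=5
i=3 t=6 v=1: → [0,9); WM=5
i=4 t=23 v=8: → [18,27); WM=21; [0,9) fires=9
i=5 t=25 v=8: → [18,27); WM=23
i=6 t=27 v=8: → [27,36); WM=25
i=7 t=8 v=7: DROP (t<25-3); WM=25
i=8 t=31 v=4: → [27,36); WM=29; [18,27) fires=8
i=9 t=31 v=6: → [27,36); WM=29
i=10 t=33 v=1: → [27,36); WM=31
i=11 t=23 v=2: DROP (t<31-3); WM=31
i=12 t=34 v=4: → [27,36); WM=32
i=13 t=30 v=1: → [27,36); WM=32
i=14 t=37 v=8: → [36,45); WM=35
i=15 t=39 v=3: → [36,45); WM=37; [27,36) fires=8
i=16 t=40 v=3: → [36,45); WM=38
i=17 t=36 v=2: → [36,45); WM=38
i=18 t=41 v=6: → [36,45); WM=39
i=19 t=52 v=1: → [45,54); WM=50; [36,45) fires=8
i=20 t=52 v=8: → [45,54); WM=50
i=21 t=50 v=8: → [45,54); WM=50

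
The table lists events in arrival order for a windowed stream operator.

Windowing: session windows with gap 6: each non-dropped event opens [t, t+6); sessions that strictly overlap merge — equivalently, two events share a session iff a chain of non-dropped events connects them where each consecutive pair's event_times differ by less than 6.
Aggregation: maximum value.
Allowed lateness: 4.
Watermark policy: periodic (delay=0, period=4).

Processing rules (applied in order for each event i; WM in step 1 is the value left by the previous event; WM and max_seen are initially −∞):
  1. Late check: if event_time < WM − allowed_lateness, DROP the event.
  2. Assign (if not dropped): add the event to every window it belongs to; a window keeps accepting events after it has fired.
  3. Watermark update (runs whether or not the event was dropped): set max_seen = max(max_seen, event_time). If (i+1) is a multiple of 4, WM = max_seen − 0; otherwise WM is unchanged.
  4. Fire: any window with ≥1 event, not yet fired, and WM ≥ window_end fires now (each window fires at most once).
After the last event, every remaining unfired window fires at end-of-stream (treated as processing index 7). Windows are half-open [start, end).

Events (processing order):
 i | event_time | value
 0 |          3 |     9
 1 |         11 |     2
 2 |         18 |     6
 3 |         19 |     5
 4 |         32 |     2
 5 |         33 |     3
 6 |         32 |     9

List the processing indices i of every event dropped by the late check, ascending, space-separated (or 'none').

none

i=0 t=3 v=9: → [3,9); WM=−∞
i=1 t=11 v=2: → [11,17); WM=−∞
i=2 t=18 v=6: → [18,24); WM=−∞
i=3 t=19 v=5: → [18,25); WM=19
i=4 t=32 v=2: → [32,38); WM=19
i=5 t=33 v=3: → [32,39); WM=19
i=6 t=32 v=9: → [32,39); WM=19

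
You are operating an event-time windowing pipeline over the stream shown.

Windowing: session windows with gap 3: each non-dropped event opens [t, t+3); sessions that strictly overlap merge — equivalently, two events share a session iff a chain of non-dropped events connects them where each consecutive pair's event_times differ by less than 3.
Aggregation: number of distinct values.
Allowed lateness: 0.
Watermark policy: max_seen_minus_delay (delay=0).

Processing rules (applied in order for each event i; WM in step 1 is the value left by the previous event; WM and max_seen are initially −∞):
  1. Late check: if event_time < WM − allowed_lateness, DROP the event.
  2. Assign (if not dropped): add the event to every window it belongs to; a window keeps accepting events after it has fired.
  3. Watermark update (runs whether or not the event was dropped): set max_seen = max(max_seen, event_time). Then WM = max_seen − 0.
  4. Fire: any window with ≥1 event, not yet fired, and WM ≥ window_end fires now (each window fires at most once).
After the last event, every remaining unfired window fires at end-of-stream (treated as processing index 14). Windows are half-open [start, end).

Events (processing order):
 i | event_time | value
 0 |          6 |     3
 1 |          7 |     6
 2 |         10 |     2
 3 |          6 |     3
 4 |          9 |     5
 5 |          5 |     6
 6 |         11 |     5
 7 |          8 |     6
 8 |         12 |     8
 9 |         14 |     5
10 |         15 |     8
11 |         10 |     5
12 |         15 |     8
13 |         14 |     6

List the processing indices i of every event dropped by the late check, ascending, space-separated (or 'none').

i=0 t=6 v=3: → [6,9); WM=6
i=1 t=7 v=6: → [6,10); WM=7
i=2 t=10 v=2: → [10,13); WM=10
i=3 t=6 v=3: DROP (t<10-0); WM=10
i=4 t=9 v=5: DROP (t<10-0); WM=10
i=5 t=5 v=6: DROP (t<10-0); WM=10
i=6 t=11 v=5: → [10,14); WM=11
i=7 t=8 v=6: DROP (t<11-0); WM=11
i=8 t=12 v=8: → [10,15); WM=12
i=9 t=14 v=5: → [10,17); WM=14
i=10 t=15 v=8: → [10,18); WM=15
i=11 t=10 v=5: DROP (t<15-0); WM=15
i=12 t=15 v=8: → [10,18); WM=15
i=13 t=14 v=6: DROP (t<15-0); WM=15

3 4 5 7 11 13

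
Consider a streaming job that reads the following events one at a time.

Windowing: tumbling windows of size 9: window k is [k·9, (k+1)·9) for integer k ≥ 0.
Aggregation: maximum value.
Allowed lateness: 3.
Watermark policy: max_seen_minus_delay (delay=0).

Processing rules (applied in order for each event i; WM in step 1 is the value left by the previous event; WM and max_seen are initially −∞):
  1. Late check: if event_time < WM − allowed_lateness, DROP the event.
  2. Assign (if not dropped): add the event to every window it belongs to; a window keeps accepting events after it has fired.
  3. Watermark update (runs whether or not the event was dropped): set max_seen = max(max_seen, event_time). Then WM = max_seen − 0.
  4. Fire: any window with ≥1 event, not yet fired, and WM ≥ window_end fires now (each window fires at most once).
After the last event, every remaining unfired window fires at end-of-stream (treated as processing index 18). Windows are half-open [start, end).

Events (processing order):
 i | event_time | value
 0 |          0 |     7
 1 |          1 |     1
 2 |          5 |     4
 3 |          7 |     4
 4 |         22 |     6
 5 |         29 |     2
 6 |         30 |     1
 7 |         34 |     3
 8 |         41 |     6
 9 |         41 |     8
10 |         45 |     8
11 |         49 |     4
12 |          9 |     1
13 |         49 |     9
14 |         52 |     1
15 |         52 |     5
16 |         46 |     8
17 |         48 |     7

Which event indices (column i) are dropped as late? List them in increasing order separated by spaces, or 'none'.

i=0 t=0 v=7: → [0,9); WM=0
i=1 t=1 v=1: → [0,9); WM=1
i=2 t=5 v=4: → [0,9); WM=5
i=3 t=7 v=4: → [0,9); WM=7
i=4 t=22 v=6: → [18,27); WM=22; [0,9) fires=7
i=5 t=29 v=2: → [27,36); WM=29; [18,27) fires=6
i=6 t=30 v=1: → [27,36); WM=30
i=7 t=34 v=3: → [27,36); WM=34
i=8 t=41 v=6: → [36,45); WM=41; [27,36) fires=3
i=9 t=41 v=8: → [36,45); WM=41
i=10 t=45 v=8: → [45,54); WM=45; [36,45) fires=8
i=11 t=49 v=4: → [45,54); WM=49
i=12 t=9 v=1: DROP (t<49-3); WM=49
i=13 t=49 v=9: → [45,54); WM=49
i=14 t=52 v=1: → [45,54); WM=52
i=15 t=52 v=5: → [45,54); WM=52
i=16 t=46 v=8: DROP (t<52-3); WM=52
i=17 t=48 v=7: DROP (t<52-3); WM=52

12 16 17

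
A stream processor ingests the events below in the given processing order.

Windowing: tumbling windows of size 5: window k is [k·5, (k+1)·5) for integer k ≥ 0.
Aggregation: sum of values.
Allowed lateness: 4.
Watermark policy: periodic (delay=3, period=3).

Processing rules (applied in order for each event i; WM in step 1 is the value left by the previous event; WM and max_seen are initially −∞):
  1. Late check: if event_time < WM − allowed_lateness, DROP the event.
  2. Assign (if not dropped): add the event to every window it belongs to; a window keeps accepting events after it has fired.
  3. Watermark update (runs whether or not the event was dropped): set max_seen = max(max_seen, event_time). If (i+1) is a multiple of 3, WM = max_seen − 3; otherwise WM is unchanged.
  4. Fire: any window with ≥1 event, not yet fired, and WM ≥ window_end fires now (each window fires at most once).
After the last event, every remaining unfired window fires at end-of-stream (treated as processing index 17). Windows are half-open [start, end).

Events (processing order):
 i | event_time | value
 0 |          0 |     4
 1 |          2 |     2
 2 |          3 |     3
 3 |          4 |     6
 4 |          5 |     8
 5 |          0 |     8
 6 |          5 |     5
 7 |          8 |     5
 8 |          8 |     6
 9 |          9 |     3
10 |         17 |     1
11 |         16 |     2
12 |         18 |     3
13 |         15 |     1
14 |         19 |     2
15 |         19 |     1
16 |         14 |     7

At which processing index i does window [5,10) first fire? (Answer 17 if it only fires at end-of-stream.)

11

i=0 t=0 v=4: → [0,5); WM=−∞
i=1 t=2 v=2: → [0,5); WM=−∞
i=2 t=3 v=3: → [0,5); WM=0
i=3 t=4 v=6: → [0,5); WM=0
i=4 t=5 v=8: → [5,10); WM=0
i=5 t=0 v=8: → [0,5); WM=2
i=6 t=5 v=5: → [5,10); WM=2
i=7 t=8 v=5: → [5,10); WM=2
i=8 t=8 v=6: → [5,10); WM=5; [0,5) fires=23
i=9 t=9 v=3: → [5,10); WM=5
i=10 t=17 v=1: → [15,20); WM=5
i=11 t=16 v=2: → [15,20); WM=14; [5,10) fires=27
i=12 t=18 v=3: → [15,20); WM=14
i=13 t=15 v=1: → [15,20); WM=14
i=14 t=19 v=2: → [15,20); WM=16
i=15 t=19 v=1: → [15,20); WM=16
i=16 t=14 v=7: → [10,15); WM=16; [10,15) fires=7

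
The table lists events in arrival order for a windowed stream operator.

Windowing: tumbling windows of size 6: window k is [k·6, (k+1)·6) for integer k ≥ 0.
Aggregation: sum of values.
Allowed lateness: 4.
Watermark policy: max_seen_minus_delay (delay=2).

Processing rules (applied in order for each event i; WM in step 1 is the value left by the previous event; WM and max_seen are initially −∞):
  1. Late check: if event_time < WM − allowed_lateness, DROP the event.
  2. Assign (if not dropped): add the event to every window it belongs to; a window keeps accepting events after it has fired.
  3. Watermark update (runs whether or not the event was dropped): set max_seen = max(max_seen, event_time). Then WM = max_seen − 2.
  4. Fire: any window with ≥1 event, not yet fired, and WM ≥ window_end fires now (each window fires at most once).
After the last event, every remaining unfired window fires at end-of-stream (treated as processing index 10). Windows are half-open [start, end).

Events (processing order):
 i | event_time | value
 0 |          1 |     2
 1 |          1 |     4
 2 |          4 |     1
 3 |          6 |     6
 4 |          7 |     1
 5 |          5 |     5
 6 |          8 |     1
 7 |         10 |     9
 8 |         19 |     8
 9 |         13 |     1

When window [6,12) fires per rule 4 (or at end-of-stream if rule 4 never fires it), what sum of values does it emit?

17

i=0 t=1 v=2: → [0,6); WM=-1
i=1 t=1 v=4: → [0,6); WM=-1
i=2 t=4 v=1: → [0,6); WM=2
i=3 t=6 v=6: → [6,12); WM=4
i=4 t=7 v=1: → [6,12); WM=5
i=5 t=5 v=5: → [0,6); WM=5
i=6 t=8 v=1: → [6,12); WM=6; [0,6) fires=12
i=7 t=10 v=9: → [6,12); WM=8
i=8 t=19 v=8: → [18,24); WM=17; [6,12) fires=17
i=9 t=13 v=1: → [12,18); WM=17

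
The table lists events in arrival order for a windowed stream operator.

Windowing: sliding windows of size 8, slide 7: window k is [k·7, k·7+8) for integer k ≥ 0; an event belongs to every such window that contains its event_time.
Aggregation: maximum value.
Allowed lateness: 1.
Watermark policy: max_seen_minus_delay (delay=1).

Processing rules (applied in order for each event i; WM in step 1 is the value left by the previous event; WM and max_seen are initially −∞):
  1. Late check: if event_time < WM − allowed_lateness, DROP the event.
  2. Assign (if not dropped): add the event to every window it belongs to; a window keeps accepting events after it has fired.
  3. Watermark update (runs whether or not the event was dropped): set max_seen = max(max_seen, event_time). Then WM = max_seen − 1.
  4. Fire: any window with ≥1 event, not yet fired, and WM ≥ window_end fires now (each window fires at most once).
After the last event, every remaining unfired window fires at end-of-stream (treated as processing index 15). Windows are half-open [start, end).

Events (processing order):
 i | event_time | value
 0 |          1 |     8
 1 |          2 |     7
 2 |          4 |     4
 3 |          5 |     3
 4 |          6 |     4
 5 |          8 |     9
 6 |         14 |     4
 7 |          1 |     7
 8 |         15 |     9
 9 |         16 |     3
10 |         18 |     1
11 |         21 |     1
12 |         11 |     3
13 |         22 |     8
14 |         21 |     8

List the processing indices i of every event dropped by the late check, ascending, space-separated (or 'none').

7 12

i=0 t=1 v=8: → [0,8); WM=0
i=1 t=2 v=7: → [0,8); WM=1
i=2 t=4 v=4: → [0,8); WM=3
i=3 t=5 v=3: → [0,8); WM=4
i=4 t=6 v=4: → [0,8); WM=5
i=5 t=8 v=9: → [7,15); WM=7
i=6 t=14 v=4: → [14,22),[7,15); WM=13; [0,8) fires=8
i=7 t=1 v=7: DROP (t<13-1); WM=13
i=8 t=15 v=9: → [14,22); WM=14
i=9 t=16 v=3: → [14,22); WM=15; [7,15) fires=9
i=10 t=18 v=1: → [14,22); WM=17
i=11 t=21 v=1: → [21,29),[14,22); WM=20
i=12 t=11 v=3: DROP (t<20-1); WM=20
i=13 t=22 v=8: → [21,29); WM=21
i=14 t=21 v=8: → [21,29),[14,22); WM=21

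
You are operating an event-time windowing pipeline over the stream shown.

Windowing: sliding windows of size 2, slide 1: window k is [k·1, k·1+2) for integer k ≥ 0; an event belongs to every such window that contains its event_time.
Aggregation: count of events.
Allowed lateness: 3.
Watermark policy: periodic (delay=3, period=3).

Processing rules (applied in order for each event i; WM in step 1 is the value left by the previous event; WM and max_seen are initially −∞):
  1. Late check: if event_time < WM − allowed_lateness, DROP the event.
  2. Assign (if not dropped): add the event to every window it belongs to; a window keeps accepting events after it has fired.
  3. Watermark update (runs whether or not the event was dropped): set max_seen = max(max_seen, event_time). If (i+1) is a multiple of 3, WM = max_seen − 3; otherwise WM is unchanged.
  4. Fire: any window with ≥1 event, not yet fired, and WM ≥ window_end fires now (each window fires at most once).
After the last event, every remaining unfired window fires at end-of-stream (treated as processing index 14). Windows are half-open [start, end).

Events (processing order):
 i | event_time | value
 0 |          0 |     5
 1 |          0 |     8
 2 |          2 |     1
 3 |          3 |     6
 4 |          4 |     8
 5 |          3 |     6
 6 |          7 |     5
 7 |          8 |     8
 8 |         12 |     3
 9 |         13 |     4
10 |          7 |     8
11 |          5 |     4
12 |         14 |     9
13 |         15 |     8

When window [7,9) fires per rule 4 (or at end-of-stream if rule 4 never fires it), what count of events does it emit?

i=0 t=0 v=5: → [0,2); WM=−∞
i=1 t=0 v=8: → [0,2); WM=−∞
i=2 t=2 v=1: → [2,4),[1,3); WM=-1
i=3 t=3 v=6: → [3,5),[2,4); WM=-1
i=4 t=4 v=8: → [4,6),[3,5); WM=-1
i=5 t=3 v=6: → [3,5),[2,4); WM=1
i=6 t=7 v=5: → [7,9),[6,8); WM=1
i=7 t=8 v=8: → [8,10),[7,9); WM=1
i=8 t=12 v=3: → [12,14),[11,13); WM=9; [0,2) fires=2 [1,3) fires=1 [2,4) fires=3 [3,5) fires=3 [4,6) fires=1 [6,8) fires=1 [7,9) fires=2
i=9 t=13 v=4: → [13,15),[12,14); WM=9
i=10 t=7 v=8: → [7,9),[6,8); WM=9
i=11 t=5 v=4: DROP (t<9-3); WM=10; [8,10) fires=1
i=12 t=14 v=9: → [14,16),[13,15); WM=10
i=13 t=15 v=8: → [15,17),[14,16); WM=10

2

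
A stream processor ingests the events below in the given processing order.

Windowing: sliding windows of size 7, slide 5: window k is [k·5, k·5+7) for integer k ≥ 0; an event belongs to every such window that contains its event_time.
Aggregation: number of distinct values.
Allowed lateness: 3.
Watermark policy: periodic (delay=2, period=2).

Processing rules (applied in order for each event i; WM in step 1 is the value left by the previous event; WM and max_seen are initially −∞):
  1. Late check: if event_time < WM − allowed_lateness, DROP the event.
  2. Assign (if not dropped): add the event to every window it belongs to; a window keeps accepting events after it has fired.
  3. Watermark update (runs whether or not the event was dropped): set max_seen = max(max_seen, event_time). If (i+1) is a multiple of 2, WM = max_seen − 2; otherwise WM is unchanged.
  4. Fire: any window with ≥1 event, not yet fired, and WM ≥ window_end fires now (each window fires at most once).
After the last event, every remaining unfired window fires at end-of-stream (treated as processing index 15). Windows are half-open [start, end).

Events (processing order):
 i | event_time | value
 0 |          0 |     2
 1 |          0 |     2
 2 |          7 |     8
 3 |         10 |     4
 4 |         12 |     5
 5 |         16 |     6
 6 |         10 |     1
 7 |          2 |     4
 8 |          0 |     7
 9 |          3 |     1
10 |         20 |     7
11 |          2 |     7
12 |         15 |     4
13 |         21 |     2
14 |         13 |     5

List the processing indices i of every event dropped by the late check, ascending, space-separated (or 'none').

6 7 8 9 11 14

i=0 t=0 v=2: → [0,7); WM=−∞
i=1 t=0 v=2: → [0,7); WM=-2
i=2 t=7 v=8: → [5,12); WM=-2
i=3 t=10 v=4: → [10,17),[5,12); WM=8; [0,7) fires=1
i=4 t=12 v=5: → [10,17); WM=8
i=5 t=16 v=6: → [15,22),[10,17); WM=14; [5,12) fires=2
i=6 t=10 v=1: DROP (t<14-3); WM=14
i=7 t=2 v=4: DROP (t<14-3); WM=14
i=8 t=0 v=7: DROP (t<14-3); WM=14
i=9 t=3 v=1: DROP (t<14-3); WM=14
i=10 t=20 v=7: → [20,27),[15,22); WM=14
i=11 t=2 v=7: DROP (t<14-3); WM=18; [10,17) fires=3
i=12 t=15 v=4: → [15,22),[10,17); WM=18
i=13 t=21 v=2: → [20,27),[15,22); WM=19
i=14 t=13 v=5: DROP (t<19-3); WM=19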